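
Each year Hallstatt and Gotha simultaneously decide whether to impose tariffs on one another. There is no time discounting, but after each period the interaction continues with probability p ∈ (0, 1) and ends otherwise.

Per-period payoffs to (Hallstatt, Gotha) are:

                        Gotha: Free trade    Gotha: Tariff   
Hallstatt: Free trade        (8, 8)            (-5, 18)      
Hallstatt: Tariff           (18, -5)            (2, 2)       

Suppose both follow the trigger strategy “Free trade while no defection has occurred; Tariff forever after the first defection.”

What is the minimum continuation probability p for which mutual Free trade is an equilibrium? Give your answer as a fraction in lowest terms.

5/8

Expected cooperation value is 8 + p·8 + p²·8 + … = 8/(1−p); deviation gives 18 + p·2/(1−p).
8 ≥ 18(1−p) + 2p ⇒ 16p ≥ 10 ⇒ p ≥ 10/16 = 5/8.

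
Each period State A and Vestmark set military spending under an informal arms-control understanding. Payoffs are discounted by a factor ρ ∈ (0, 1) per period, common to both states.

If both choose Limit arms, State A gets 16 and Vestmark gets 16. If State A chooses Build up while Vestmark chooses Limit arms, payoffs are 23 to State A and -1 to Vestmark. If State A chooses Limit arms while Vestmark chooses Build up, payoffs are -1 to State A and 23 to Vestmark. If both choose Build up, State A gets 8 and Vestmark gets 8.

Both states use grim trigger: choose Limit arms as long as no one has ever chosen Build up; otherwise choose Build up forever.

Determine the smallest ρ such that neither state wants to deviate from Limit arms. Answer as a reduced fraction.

7/15

16/(1−ρ) ≥ 23 + 8ρ/(1−ρ)
16 ≥ 23 − 15ρ
ρ ≥ 7/15.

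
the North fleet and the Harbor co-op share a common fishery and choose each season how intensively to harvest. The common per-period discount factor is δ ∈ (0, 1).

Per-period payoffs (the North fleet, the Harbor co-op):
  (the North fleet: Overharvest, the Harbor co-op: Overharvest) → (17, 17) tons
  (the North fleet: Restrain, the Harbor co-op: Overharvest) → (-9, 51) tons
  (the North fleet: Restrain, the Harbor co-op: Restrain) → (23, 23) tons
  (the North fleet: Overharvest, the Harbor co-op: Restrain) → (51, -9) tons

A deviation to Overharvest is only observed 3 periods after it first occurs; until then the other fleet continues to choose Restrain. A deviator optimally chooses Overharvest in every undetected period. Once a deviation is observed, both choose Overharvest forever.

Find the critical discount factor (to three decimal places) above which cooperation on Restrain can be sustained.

0.937

A deviator earns 51 for 3 periods, then 17 forever; cooperating earns 23 forever. Multiplying the IC by (1−δ):
23 ≥ 51(1−δ^3) + 17δ^3, so 34·δ^3 ≥ 28 and δ^3 ≥ 14/17.
δ ≥ (14/17)^(1/3) ≈ 0.937.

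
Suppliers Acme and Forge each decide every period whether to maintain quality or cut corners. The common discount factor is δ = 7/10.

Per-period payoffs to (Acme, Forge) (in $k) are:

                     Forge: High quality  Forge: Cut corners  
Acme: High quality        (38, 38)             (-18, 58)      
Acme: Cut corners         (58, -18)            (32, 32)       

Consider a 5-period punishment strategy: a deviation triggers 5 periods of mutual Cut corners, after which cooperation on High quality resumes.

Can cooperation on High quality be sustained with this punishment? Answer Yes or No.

No

IC: δ+…+δ^5 ≥ (58−38)/(38−32) = 10/3.
At δ = 7/10: partial sum = 1.9412 < 3.3333. Cooperation not sustainable.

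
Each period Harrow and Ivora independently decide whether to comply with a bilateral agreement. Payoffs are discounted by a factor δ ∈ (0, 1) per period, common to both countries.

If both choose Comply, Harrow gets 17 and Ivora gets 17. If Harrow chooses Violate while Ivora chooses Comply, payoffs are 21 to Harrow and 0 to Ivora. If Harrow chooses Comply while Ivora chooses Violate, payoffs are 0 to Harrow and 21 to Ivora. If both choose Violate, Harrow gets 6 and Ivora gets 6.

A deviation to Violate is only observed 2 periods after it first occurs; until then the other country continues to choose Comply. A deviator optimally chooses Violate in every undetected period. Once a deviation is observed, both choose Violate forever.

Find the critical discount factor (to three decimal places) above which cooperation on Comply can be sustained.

The best deviation is to choose Violate for all 2 undetected periods, earning 21 each, then 6 forever once detected.
Deviation value: 21(1−δ^2)/(1−δ) + 6δ^2/(1−δ); cooperation value: 17/(1−δ).
IC: 17 ≥ 21(1−δ^2) + 6δ^2 = 21 − 15δ^2.
So δ^2 ≥ 4/15, giving δ ≥ (4/15)^(1/2) ≈ 0.516.

0.516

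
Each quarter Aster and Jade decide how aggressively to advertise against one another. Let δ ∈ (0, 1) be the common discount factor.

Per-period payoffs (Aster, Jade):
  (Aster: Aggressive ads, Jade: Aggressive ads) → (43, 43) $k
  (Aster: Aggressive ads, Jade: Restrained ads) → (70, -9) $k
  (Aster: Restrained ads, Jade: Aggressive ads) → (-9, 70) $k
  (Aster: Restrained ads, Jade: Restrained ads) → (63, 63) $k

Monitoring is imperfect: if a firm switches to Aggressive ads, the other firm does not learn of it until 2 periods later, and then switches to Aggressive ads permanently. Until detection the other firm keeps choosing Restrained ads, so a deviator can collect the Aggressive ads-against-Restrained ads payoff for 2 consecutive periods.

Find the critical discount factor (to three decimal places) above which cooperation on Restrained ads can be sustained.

Deviating for the 2 undetected periods gains 70−63 = 7 per period over cooperation, then loses 63−43 = 20 per period forever once punishment starts.
Gain: 7(1 + δ + … + δ^1); loss: 20·δ^2/(1−δ).
No profitable deviation ⇔ 7(1−δ^2) ≤ 20·δ^2, i.e. δ^2 ≥ 7/(7+20) = 7/27.
Hence δ ≥ (7/27)^(1/2) ≈ 0.509.

0.509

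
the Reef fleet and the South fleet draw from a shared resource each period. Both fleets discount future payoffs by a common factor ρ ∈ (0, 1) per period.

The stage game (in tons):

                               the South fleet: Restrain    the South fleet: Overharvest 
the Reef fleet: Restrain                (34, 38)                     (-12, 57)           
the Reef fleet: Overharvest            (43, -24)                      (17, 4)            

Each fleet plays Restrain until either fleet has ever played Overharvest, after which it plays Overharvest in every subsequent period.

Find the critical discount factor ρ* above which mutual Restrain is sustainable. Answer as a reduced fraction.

19/53

the Reef fleet: cooperation gives 34 each period; deviation gives 43 once then 17 forever.
  34/(1−ρ) ≥ 43 + 17ρ/(1−ρ) ⇒ ρ ≥ 9/26.
the South fleet: cooperation gives 38 each period; deviation gives 57 once then 4 forever.
  ρ ≥ 19/53.
Both must hold, so the binding constraint is the South fleet's: ρ ≥ 19/53.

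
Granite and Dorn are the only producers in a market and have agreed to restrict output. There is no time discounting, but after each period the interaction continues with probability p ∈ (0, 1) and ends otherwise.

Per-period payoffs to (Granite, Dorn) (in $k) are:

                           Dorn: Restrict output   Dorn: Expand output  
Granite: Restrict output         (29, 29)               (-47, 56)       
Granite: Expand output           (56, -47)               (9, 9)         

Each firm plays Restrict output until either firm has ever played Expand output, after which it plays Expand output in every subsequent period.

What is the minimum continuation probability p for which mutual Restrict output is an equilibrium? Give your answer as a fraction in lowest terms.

Expected cooperation value is 29 + p·29 + p²·29 + … = 29/(1−p); deviation gives 56 + p·9/(1−p).
29 ≥ 56(1−p) + 9p ⇒ 47p ≥ 27 ⇒ p ≥ 27/47.

27/47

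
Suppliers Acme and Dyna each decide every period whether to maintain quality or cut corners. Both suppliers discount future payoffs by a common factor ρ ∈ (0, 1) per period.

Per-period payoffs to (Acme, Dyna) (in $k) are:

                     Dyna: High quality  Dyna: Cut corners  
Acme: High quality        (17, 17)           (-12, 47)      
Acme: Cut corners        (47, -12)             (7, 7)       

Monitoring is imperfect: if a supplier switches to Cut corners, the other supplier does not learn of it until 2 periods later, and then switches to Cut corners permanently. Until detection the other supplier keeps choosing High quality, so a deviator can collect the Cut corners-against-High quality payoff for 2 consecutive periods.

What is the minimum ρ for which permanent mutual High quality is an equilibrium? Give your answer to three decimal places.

0.866

Deviating for the 2 undetected periods gains 47−17 = 30 per period over cooperation, then loses 17−7 = 10 per period forever once punishment starts.
Gain: 30(1 + ρ + … + ρ^1); loss: 10·ρ^2/(1−ρ).
No profitable deviation ⇔ 30(1−ρ^2) ≤ 10·ρ^2, i.e. ρ^2 ≥ 30/(30+10) = 3/4.
Hence ρ ≥ (3/4)^(1/2) ≈ 0.866.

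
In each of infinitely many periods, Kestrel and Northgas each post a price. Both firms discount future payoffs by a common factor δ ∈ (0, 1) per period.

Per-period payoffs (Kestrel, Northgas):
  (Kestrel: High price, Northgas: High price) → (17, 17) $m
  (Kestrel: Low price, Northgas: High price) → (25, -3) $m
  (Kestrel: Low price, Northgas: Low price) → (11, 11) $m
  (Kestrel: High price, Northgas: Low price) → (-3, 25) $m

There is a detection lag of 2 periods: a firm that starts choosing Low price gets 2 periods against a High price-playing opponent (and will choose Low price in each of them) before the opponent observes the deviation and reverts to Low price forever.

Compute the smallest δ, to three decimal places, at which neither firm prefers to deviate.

Deviating for the 2 undetected periods gains 25−17 = 8 per period over cooperation, then loses 17−11 = 6 per period forever once punishment starts.
Gain: 8(1 + δ + … + δ^1); loss: 6·δ^2/(1−δ).
No profitable deviation ⇔ 8(1−δ^2) ≤ 6·δ^2, i.e. δ^2 ≥ 8/(8+6) = 4/7.
Hence δ ≥ (4/7)^(1/2) ≈ 0.756.

0.756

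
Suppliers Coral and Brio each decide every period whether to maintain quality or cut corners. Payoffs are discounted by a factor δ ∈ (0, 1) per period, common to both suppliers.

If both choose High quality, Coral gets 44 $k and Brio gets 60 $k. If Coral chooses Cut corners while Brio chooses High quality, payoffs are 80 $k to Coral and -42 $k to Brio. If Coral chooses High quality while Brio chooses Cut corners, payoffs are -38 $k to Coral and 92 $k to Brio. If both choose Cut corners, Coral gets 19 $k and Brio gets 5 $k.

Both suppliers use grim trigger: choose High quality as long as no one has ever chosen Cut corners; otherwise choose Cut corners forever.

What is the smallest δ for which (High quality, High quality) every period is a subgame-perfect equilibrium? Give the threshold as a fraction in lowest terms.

36/61

Coral's threshold: (80−44)/(80−19) = 36/61.
Brio's threshold: (92−60)/(92−5) = 32/87.
36/61 > 32/87, so Coral binds and δ* = 36/61.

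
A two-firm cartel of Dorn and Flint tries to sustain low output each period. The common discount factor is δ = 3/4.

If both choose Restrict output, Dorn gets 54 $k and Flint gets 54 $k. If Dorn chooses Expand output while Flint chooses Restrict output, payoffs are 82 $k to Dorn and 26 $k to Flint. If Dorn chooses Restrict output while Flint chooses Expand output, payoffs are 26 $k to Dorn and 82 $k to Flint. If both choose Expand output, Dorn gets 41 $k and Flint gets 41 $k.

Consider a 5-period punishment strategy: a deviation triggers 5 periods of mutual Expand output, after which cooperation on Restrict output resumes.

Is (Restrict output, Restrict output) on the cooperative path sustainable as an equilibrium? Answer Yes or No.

Yes

Comparing payoff streams over the 6 periods until play realigns: cooperate → 54(1+δ+…+δ^5); deviate → 82 + 41(δ+…+δ^5).
Cooperation is sustained iff (54−41)(δ+…+δ^5) ≥ 82−54.
δ+…+δ^5 = 3/4·(1−(3/4)^5)/(1−3/4) = 2.2881, and (82−54)/(54−41) = 2.1538.
2.2881 ≥ 2.1538, so cooperation is sustainable.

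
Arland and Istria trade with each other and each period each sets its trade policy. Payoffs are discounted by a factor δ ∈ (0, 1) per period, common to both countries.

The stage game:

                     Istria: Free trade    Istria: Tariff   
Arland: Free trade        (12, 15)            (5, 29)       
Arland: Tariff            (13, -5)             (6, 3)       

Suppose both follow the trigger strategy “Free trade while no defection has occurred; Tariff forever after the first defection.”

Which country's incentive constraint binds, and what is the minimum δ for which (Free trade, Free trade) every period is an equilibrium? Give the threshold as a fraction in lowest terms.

For Arland: deviation gain 13−12 = 1, per-period punishment loss 12−6 = 6. IC gives δ ≥ 1/7.
For Istria: gain 14, loss 12 per period, so δ ≥ 14/26 = 7/13.
The tighter constraint is Istria's, so cooperation needs δ ≥ 7/13.

Istria; δ ≥ 7/13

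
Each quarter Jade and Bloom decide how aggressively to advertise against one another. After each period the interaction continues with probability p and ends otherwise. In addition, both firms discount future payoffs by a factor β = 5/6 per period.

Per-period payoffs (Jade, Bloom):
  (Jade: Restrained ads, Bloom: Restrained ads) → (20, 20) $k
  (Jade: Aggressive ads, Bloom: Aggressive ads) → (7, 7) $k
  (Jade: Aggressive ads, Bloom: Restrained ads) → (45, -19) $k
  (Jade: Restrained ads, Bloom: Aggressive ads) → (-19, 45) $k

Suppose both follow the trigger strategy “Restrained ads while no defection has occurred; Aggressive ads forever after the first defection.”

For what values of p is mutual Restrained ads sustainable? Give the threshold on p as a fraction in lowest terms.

With continuation probability p and discount β, the effective per-period discount factor is βp.
Grim-trigger IC: βp ≥ (45−20)/(45−7) = 25/38.
So p ≥ (25/38)/(5/6) = 15/19.

15/19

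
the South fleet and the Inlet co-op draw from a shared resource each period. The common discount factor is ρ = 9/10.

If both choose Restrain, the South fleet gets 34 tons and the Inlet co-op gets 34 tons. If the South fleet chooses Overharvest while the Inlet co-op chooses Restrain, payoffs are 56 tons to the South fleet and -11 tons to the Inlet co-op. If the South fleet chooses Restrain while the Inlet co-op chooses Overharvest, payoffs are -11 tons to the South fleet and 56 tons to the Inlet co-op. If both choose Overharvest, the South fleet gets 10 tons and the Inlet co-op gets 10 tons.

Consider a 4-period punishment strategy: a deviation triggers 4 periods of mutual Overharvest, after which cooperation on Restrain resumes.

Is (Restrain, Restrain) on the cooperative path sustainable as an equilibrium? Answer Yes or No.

Yes

IC: ρ+…+ρ^4 ≥ (56−34)/(34−10) = 11/12.
At ρ = 9/10: partial sum = 3.0951 ≥ 0.9167. Cooperation sustainable.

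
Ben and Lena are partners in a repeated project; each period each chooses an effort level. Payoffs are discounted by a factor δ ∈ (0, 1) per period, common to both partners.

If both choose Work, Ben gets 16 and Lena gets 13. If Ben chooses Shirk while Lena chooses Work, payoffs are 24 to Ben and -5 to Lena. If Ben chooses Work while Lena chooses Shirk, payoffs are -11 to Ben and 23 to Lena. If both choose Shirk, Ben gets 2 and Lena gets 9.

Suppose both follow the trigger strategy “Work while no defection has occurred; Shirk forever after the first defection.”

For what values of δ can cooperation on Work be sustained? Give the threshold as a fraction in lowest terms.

5/7

Ben: cooperation gives 16 each period; deviation gives 24 once then 2 forever.
  16/(1−δ) ≥ 24 + 2δ/(1−δ) ⇒ δ ≥ 8/22 = 4/11.
Lena: cooperation gives 13 each period; deviation gives 23 once then 9 forever.
  δ ≥ 10/14 = 5/7.
Both must hold, so the binding constraint is Lena's: δ ≥ 5/7.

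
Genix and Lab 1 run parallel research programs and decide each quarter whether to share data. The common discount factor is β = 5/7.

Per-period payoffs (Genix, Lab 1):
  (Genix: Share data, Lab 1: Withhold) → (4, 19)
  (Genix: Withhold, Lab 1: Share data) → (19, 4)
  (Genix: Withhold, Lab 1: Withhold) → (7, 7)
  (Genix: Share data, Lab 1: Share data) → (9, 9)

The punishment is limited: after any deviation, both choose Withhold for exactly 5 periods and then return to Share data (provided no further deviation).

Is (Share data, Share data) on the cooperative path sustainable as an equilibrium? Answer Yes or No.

A one-shot deviation gives 19 now, then 7 for 5 periods, then back to 9.
Gain from deviating: (19−9) today; loss: (9−7) in each of the next 5 periods.
No-deviation condition: (9−7)(β+…+β^5) ≥ 19−9, i.e. β+…+β^5 ≥ 5.
At β = 5/7: β+…+β^5 = 2.0352 < 5.0000.
So cooperation is not sustainable.

No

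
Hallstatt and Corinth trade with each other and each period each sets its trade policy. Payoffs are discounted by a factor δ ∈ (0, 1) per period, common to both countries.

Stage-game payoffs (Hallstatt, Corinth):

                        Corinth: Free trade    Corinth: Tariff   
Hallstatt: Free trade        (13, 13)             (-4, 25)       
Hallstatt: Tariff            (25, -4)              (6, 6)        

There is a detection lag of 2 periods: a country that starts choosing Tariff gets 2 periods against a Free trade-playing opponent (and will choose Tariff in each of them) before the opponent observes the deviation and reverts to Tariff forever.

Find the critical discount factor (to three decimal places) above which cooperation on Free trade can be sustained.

0.795

Deviating for the 2 undetected periods gains 25−13 = 12 per period over cooperation, then loses 13−6 = 7 per period forever once punishment starts.
Gain: 12(1 + δ + … + δ^1); loss: 7·δ^2/(1−δ).
No profitable deviation ⇔ 12(1−δ^2) ≤ 7·δ^2, i.e. δ^2 ≥ 12/(12+7) = 12/19.
Hence δ ≥ (12/19)^(1/2) ≈ 0.795.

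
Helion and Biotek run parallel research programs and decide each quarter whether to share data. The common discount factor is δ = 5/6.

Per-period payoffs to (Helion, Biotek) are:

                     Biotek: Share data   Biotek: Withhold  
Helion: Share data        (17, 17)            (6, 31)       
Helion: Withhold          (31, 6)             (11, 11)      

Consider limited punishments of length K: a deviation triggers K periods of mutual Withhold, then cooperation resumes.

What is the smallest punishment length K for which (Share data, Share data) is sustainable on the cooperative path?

IC: δ(1−δ^K)/(1−δ) ≥ (31−17)/(17−11) = 7/3.
With δ = 5/6: need 1 − δ^K ≥ 7/3·(1−5/6)/(5/6), i.e. δ^K ≤ 0.5333.
Since (5/6)^3 = 0.5787 and (5/6)^4 = 0.4823, the smallest such K is 4.

4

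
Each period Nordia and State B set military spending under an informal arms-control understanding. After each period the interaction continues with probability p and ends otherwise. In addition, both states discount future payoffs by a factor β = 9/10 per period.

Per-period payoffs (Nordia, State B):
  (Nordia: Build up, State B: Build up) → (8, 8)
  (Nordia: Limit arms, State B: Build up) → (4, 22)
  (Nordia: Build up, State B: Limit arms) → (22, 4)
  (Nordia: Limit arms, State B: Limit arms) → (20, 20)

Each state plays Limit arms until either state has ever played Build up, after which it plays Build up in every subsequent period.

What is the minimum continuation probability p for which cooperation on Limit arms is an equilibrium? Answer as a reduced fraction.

10/63

Expected continuation weight on next period's payoff is β·p = 9/10·p, which plays the role of the discount factor.
Cooperation requires 9/10·p ≥ (22−20)/(22−8) = 1/7, hence p ≥ 10/63.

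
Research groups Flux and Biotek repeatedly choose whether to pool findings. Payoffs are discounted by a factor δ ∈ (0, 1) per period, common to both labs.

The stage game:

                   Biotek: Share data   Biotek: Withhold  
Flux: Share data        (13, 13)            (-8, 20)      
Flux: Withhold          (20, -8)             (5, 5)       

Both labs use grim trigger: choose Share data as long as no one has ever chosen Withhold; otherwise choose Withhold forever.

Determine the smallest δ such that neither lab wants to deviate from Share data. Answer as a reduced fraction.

Cooperation forever yields 13 each period: 13/(1−δ).
Deviating yields 20 once, then 5 forever: 20 + 5δ/(1−δ).
No profitable deviation requires 13/(1−δ) ≥ 20 + 5δ/(1−δ).
Multiplying by (1−δ): 13 ≥ 20(1−δ) + 5δ = 20 − 15δ.
So 15δ ≥ 7, i.e. δ ≥ 7/15.

7/15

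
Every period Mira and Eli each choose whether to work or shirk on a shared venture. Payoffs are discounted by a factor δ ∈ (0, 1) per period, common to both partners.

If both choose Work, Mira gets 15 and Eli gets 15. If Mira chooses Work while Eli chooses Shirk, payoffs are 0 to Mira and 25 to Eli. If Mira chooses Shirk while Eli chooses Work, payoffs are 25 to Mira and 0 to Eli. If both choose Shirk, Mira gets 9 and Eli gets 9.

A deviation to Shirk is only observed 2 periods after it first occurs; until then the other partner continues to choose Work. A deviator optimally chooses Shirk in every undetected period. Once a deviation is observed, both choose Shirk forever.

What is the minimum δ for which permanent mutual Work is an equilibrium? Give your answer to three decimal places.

A deviator earns 25 for 2 periods, then 9 forever; cooperating earns 15 forever. Multiplying the IC by (1−δ):
15 ≥ 25(1−δ^2) + 9δ^2, so 16·δ^2 ≥ 10 and δ^2 ≥ 5/8.
δ ≥ (5/8)^(1/2) ≈ 0.791.

0.791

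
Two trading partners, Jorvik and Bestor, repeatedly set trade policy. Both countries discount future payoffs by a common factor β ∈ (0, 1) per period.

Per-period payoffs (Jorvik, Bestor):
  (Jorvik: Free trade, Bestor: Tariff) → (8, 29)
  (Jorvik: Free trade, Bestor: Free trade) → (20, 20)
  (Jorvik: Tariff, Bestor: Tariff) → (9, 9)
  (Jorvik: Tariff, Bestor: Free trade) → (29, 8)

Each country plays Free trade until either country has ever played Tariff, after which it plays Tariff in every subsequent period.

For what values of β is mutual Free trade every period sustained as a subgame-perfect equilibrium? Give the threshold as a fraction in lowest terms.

Cooperation forever yields 20 each period: 20/(1−β).
Deviating yields 29 once, then 9 forever: 29 + 9β/(1−β).
No profitable deviation requires 20/(1−β) ≥ 29 + 9β/(1−β).
Multiplying by (1−β): 20 ≥ 29(1−β) + 9β = 29 − 20β.
So 20β ≥ 9, i.e. β ≥ 9/20.

9/20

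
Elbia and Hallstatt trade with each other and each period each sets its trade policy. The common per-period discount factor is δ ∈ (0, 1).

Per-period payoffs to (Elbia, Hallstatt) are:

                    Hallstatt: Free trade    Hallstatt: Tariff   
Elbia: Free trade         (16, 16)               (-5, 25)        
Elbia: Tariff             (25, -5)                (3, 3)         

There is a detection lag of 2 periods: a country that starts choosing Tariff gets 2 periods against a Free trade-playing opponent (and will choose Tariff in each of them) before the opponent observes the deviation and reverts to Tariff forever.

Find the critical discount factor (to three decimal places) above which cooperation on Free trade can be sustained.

0.640

Deviating for the 2 undetected periods gains 25−16 = 9 per period over cooperation, then loses 16−3 = 13 per period forever once punishment starts.
Gain: 9(1 + δ + … + δ^1); loss: 13·δ^2/(1−δ).
No profitable deviation ⇔ 9(1−δ^2) ≤ 13·δ^2, i.e. δ^2 ≥ 9/(9+13) = 9/22.
Hence δ ≥ (9/22)^(1/2) ≈ 0.640.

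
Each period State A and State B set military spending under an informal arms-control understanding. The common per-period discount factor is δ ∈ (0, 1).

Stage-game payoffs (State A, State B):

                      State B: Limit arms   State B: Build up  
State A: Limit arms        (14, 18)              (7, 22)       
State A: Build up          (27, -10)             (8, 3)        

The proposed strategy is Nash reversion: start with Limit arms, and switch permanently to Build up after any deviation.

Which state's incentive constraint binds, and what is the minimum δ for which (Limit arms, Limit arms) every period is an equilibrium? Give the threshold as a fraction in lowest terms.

State A; δ ≥ 13/19

State A's threshold: (27−14)/(27−8) = 13/19.
State B's threshold: (22−18)/(22−3) = 4/19.
13/19 > 4/19, so State A binds and δ* = 13/19.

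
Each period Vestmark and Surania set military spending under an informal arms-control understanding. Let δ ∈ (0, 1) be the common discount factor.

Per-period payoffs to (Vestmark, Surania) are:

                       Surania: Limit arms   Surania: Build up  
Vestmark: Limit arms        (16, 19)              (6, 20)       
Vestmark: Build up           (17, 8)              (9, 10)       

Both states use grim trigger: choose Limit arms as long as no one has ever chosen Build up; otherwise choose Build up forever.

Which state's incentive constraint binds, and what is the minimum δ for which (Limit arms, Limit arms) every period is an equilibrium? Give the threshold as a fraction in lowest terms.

Vestmark; δ ≥ 1/8

Vestmark's threshold: (17−16)/(17−9) = 1/8.
Surania's threshold: (20−19)/(20−10) = 1/10.
1/8 > 1/10, so Vestmark binds and δ* = 1/8.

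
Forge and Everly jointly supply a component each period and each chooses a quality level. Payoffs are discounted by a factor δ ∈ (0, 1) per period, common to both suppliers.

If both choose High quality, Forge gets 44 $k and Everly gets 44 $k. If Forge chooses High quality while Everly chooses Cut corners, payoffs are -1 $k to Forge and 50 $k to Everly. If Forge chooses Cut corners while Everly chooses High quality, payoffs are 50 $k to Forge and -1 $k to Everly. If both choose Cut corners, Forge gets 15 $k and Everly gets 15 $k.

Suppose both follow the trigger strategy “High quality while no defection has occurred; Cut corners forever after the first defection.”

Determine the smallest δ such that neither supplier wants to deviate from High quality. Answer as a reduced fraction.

One-period gain from deviating is 50 − 44 = 6. The loss is 44 − 15 = 29 in every subsequent period, with present value 29·δ/(1−δ).
Deviation is unprofitable when 29·δ/(1−δ) ≥ 6, i.e. δ/(1−δ) ≥ 6/29.
Equivalently δ ≥ 6/(6+29) = 6/35.

6/35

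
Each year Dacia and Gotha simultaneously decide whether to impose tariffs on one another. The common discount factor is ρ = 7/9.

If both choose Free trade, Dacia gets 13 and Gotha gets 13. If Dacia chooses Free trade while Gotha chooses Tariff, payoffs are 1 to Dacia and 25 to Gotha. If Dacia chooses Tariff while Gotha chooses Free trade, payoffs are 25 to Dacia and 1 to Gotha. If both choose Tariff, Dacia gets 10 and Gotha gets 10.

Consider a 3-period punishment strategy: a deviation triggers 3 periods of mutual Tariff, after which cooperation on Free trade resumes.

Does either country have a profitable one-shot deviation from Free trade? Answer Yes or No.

Yes

Comparing payoff streams over the 4 periods until play realigns: cooperate → 13(1+ρ+…+ρ^3); deviate → 25 + 10(ρ+…+ρ^3).
Cooperation is sustained iff (13−10)(ρ+…+ρ^3) ≥ 25−13.
ρ+…+ρ^3 = 7/9·(1−(7/9)^3)/(1−7/9) = 1.8532, and (25−13)/(13−10) = 4.0000.
1.8532 < 4.0000, so cooperation is not sustainable.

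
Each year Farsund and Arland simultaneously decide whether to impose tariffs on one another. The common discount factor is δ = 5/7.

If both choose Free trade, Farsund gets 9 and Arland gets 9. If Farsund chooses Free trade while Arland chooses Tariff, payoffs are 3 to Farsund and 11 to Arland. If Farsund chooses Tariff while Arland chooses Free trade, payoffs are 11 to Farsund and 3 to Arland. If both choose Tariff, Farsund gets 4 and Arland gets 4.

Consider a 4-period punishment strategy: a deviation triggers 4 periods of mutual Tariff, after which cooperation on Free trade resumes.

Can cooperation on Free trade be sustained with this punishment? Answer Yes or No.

Comparing payoff streams over the 5 periods until play realigns: cooperate → 9(1+δ+…+δ^4); deviate → 11 + 4(δ+…+δ^4).
Cooperation is sustained iff (9−4)(δ+…+δ^4) ≥ 11−9.
δ+…+δ^4 = 5/7·(1−(5/7)^4)/(1−5/7) = 1.8492, and (11−9)/(9−4) = 0.4000.
1.8492 ≥ 0.4000, so cooperation is sustainable.

Yes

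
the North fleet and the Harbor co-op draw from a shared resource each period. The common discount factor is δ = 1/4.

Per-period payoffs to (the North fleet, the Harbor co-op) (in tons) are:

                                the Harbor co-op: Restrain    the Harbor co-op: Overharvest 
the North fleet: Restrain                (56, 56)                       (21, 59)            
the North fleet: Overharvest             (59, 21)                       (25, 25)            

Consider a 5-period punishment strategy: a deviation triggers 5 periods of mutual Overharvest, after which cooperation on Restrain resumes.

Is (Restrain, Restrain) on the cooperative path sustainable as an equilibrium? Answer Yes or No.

Comparing payoff streams over the 6 periods until play realigns: cooperate → 56(1+δ+…+δ^5); deviate → 59 + 25(δ+…+δ^5).
Cooperation is sustained iff (56−25)(δ+…+δ^5) ≥ 59−56.
δ+…+δ^5 = 1/4·(1−(1/4)^5)/(1−1/4) = 0.3330, and (59−56)/(56−25) = 0.0968.
0.3330 ≥ 0.0968, so cooperation is sustainable.

Yes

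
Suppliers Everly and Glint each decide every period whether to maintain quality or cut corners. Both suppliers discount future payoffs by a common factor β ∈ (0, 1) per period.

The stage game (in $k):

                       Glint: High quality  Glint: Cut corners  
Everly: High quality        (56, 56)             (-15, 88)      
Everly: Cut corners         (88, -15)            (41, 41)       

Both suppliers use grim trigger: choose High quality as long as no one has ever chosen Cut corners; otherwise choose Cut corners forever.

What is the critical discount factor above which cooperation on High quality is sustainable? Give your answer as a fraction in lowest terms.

One-period gain from deviating is 88 − 56 = 32. The loss is 56 − 41 = 15 in every subsequent period, with present value 15·β/(1−β).
Deviation is unprofitable when 15·β/(1−β) ≥ 32, i.e. β/(1−β) ≥ 32/15.
Equivalently β ≥ 32/(32+15) = 32/47.

32/47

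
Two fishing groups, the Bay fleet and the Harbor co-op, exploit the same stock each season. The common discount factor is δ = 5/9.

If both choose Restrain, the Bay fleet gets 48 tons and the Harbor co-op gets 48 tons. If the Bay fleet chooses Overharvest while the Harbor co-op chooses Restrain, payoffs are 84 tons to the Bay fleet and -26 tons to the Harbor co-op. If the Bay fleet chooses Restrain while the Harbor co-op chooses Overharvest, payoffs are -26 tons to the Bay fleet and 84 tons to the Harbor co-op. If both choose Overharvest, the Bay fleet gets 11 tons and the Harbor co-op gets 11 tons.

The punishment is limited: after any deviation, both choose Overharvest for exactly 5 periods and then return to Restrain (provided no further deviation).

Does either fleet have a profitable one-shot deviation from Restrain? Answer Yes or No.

IC: δ+…+δ^5 ≥ (84−48)/(48−11) = 36/37.
At δ = 5/9: partial sum = 1.1838 ≥ 0.9730. Cooperation sustainable.

No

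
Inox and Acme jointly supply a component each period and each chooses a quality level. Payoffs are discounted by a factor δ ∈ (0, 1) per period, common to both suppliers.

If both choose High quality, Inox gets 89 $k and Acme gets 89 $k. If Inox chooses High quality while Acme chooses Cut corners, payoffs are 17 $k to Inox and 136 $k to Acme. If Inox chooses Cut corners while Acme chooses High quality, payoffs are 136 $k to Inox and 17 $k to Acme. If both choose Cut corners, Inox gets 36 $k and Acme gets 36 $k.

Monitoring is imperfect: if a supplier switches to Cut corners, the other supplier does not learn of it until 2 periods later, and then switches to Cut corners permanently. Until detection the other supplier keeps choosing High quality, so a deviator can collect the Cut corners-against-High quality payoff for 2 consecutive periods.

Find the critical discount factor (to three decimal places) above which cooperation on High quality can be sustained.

The best deviation is to choose Cut corners for all 2 undetected periods, earning 136 each, then 36 forever once detected.
Deviation value: 136(1−δ^2)/(1−δ) + 36δ^2/(1−δ); cooperation value: 89/(1−δ).
IC: 89 ≥ 136(1−δ^2) + 36δ^2 = 136 − 100δ^2.
So δ^2 ≥ 47/100, giving δ ≥ (47/100)^(1/2) ≈ 0.686.

0.686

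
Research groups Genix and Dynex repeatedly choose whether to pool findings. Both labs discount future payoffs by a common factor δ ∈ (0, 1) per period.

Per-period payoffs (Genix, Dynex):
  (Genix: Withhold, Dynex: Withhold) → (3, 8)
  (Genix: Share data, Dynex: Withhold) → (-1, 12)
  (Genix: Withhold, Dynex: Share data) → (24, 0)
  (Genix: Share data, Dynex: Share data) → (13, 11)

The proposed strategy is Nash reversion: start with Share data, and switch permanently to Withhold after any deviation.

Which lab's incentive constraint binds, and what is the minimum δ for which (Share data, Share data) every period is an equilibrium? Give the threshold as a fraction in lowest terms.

For Genix: deviation gain 24−13 = 11, per-period punishment loss 13−3 = 10. IC gives δ ≥ 11/21.
For Dynex: gain 1, loss 3 per period, so δ ≥ 1/4.
The tighter constraint is Genix's, so cooperation needs δ ≥ 11/21.

Genix; δ ≥ 11/21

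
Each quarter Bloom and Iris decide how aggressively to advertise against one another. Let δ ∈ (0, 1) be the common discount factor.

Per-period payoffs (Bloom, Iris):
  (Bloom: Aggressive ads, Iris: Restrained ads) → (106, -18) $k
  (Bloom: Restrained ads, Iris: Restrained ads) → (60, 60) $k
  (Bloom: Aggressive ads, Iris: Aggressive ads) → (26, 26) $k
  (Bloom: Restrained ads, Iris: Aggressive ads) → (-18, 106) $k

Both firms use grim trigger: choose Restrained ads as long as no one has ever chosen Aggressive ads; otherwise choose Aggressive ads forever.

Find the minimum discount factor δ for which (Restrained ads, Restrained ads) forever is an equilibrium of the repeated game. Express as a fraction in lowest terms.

Cooperation forever yields 60 each period: 60/(1−δ).
Deviating yields 106 once, then 26 forever: 106 + 26δ/(1−δ).
No profitable deviation requires 60/(1−δ) ≥ 106 + 26δ/(1−δ).
Multiplying by (1−δ): 60 ≥ 106(1−δ) + 26δ = 106 − 80δ.
So 80δ ≥ 46, i.e. δ ≥ 46/80 = 23/40.

23/40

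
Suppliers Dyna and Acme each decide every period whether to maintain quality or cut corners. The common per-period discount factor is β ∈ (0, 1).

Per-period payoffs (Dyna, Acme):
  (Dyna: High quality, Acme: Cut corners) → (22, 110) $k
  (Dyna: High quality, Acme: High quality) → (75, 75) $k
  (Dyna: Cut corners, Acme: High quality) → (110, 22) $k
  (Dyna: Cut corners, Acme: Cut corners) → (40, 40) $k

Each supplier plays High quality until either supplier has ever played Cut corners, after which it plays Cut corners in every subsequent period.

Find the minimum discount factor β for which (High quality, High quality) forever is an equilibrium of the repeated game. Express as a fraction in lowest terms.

Under grim trigger the critical discount factor is (T−C)/(T−P) with T = 110, C = 75, P = 40.
β* = (110−75)/(110−40) = 35/70 = 1/2.

1/2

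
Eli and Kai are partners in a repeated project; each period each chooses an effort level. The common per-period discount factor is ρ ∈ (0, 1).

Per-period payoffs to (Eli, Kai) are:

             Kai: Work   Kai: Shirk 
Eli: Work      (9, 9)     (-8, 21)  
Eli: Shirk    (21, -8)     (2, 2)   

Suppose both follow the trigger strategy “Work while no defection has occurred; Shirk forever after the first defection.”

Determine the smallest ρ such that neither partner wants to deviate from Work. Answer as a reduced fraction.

12/19

9/(1−ρ) ≥ 21 + 2ρ/(1−ρ)
9 ≥ 21 − 19ρ
ρ ≥ 12/19.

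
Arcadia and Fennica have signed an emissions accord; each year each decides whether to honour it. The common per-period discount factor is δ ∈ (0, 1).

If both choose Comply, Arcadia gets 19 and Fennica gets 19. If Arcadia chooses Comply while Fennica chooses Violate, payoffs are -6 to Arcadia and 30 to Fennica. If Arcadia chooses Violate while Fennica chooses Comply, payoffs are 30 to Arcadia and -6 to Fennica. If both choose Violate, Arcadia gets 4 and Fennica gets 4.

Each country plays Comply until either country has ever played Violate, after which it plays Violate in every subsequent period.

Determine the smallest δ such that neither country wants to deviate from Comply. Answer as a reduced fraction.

19/(1−δ) ≥ 30 + 4δ/(1−δ)
19 ≥ 30 − 26δ
δ ≥ 11/26.

11/26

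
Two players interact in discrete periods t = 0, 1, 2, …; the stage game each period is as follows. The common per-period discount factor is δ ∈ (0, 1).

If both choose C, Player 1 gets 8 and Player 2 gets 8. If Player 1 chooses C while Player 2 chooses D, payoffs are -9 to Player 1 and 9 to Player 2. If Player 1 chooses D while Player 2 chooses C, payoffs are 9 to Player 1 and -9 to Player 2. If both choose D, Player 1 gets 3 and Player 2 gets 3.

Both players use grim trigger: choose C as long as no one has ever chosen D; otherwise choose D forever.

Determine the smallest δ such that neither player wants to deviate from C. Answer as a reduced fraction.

1/6

One-period gain from deviating is 9 − 8 = 1. The loss is 8 − 3 = 5 in every subsequent period, with present value 5·δ/(1−δ).
Deviation is unprofitable when 5·δ/(1−δ) ≥ 1, i.e. δ/(1−δ) ≥ 1/5.
Equivalently δ ≥ 1/(1+5) = 1/6.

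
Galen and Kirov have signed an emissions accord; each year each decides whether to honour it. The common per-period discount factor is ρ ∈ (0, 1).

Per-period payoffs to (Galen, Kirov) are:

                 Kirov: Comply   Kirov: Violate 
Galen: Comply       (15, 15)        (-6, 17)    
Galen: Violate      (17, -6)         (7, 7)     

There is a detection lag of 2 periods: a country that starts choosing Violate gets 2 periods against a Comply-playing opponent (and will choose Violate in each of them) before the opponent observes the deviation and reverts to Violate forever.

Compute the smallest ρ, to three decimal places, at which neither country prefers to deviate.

The best deviation is to choose Violate for all 2 undetected periods, earning 17 each, then 7 forever once detected.
Deviation value: 17(1−ρ^2)/(1−ρ) + 7ρ^2/(1−ρ); cooperation value: 15/(1−ρ).
IC: 15 ≥ 17(1−ρ^2) + 7ρ^2 = 17 − 10ρ^2.
So ρ^2 ≥ 2/10 = 1/5, giving ρ ≥ (1/5)^(1/2) ≈ 0.447.

0.447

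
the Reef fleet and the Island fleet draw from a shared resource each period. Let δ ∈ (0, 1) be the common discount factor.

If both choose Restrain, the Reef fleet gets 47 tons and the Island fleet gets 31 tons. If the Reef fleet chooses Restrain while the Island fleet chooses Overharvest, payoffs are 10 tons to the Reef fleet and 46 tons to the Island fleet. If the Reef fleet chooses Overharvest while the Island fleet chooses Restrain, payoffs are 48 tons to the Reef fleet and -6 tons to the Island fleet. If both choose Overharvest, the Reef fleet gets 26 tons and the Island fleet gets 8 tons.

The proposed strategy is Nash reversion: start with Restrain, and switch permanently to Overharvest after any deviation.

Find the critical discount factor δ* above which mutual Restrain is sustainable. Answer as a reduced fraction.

15/38

the Reef fleet's threshold: (48−47)/(48−26) = 1/22.
the Island fleet's threshold: (46−31)/(46−8) = 15/38.
1/22 < 15/38, so the Island fleet binds and δ* = 15/38.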